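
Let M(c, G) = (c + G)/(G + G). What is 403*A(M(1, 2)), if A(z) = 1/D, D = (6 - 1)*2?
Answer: 403/10 ≈ 40.300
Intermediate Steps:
D = 10 (D = 5*2 = 10)
M(c, G) = (G + c)/(2*G) (M(c, G) = (G + c)/((2*G)) = (G + c)*(1/(2*G)) = (G + c)/(2*G))
A(z) = ⅒ (A(z) = 1/10 = ⅒)
403*A(M(1, 2)) = 403*(⅒) = 403/10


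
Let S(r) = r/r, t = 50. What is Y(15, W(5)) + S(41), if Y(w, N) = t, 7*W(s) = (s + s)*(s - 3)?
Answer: 51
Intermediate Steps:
W(s) = 2*s*(-3 + s)/7 (W(s) = ((s + s)*(s - 3))/7 = ((2*s)*(-3 + s))/7 = (2*s*(-3 + s))/7 = 2*s*(-3 + s)/7)
Y(w, N) = 50
S(r) = 1
Y(15, W(5)) + S(41) = 50 + 1 = 51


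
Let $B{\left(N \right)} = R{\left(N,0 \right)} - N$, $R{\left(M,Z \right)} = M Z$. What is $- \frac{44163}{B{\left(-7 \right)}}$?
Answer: $-6309$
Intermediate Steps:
$B{\left(N \right)} = - N$ ($B{\left(N \right)} = N 0 - N = 0 - N = - N$)
$- \frac{44163}{B{\left(-7 \right)}} = - \frac{44163}{\left(-1\right) \left(-7\right)} = - \frac{44163}{7} = \left(-44163\right) \frac{1}{7} = -6309$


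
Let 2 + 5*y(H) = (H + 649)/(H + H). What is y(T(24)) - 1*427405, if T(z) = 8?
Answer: -6838355/16 ≈ -4.2740e+5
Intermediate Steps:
y(H) = -⅖ + (649 + H)/(10*H) (y(H) = -⅖ + ((H + 649)/(H + H))/5 = -⅖ + ((649 + H)/((2*H)))/5 = -⅖ + ((649 + H)*(1/(2*H)))/5 = -⅖ + ((649 + H)/(2*H))/5 = -⅖ + (649 + H)/(10*H))
y(T(24)) - 1*427405 = (⅒)*(649 - 3*8)/8 - 1*427405 = (⅒)*(⅛)*(649 - 24) - 427405 = (⅒)*(⅛)*625 - 427405 = 125/16 - 427405 = -6838355/16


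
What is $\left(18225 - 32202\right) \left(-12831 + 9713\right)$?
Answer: $43580286$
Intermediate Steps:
$\left(18225 - 32202\right) \left(-12831 + 9713\right) = \left(-13977\right) \left(-3118\right) = 43580286$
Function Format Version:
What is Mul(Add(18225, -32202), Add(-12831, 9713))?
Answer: 43580286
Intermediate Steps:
Mul(Add(18225, -32202), Add(-12831, 9713)) = Mul(-13977, -3118) = 43580286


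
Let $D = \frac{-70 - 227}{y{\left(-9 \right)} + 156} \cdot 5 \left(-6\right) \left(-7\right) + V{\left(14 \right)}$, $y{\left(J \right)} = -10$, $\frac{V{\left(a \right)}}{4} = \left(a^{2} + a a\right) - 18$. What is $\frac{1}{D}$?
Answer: $\frac{73}{78023} \approx 0.00093562$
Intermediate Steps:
$V{\left(a \right)} = -72 + 8 a^{2}$ ($V{\left(a \right)} = 4 \left(\left(a^{2} + a a\right) - 18\right) = 4 \left(\left(a^{2} + a^{2}\right) - 18\right) = 4 \left(2 a^{2} - 18\right) = 4 \left(-18 + 2 a^{2}\right) = -72 + 8 a^{2}$)
$D = \frac{78023}{73}$ ($D = \frac{-70 - 227}{-10 + 156} \cdot 5 \left(-6\right) \left(-7\right) - \left(72 - 8 \cdot 14^{2}\right) = - \frac{297}{146} \left(\left(-30\right) \left(-7\right)\right) + \left(-72 + 8 \cdot 196\right) = \left(-297\right) \frac{1}{146} \cdot 210 + \left(-72 + 1568\right) = \left(- \frac{297}{146}\right) 210 + 1496 = - \frac{31185}{73} + 1496 = \frac{78023}{73} \approx 1068.8$)
$\frac{1}{D} = \frac{1}{\frac{78023}{73}} = \frac{73}{78023}$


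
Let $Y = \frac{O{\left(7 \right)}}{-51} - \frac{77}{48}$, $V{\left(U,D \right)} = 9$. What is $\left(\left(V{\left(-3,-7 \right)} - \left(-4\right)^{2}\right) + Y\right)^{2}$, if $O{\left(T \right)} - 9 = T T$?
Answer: $\frac{63186601}{665856} \approx 94.895$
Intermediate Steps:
$O{\left(T \right)} = 9 + T^{2}$ ($O{\left(T \right)} = 9 + T T = 9 + T^{2}$)
$Y = - \frac{2237}{816}$ ($Y = \frac{9 + 7^{2}}{-51} - \frac{77}{48} = \left(9 + 49\right) \left(- \frac{1}{51}\right) - \frac{77}{48} = 58 \left(- \frac{1}{51}\right) - \frac{77}{48} = - \frac{58}{51} - \frac{77}{48} = - \frac{2237}{816} \approx -2.7414$)
$\left(\left(V{\left(-3,-7 \right)} - \left(-4\right)^{2}\right) + Y\right)^{2} = \left(\left(9 - \left(-4\right)^{2}\right) - \frac{2237}{816}\right)^{2} = \left(\left(9 - 16\right) - \frac{2237}{816}\right)^{2} = \left(-7 - \frac{2237}{816}\right)^{2} = \left(- \frac{7949}{816}\right)^{2} = \frac{63186601}{665856}$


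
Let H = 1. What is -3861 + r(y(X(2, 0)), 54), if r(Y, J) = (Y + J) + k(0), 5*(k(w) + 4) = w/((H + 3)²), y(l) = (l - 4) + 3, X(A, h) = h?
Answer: -3812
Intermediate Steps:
y(l) = -1 + l (y(l) = (-4 + l) + 3 = -1 + l)
k(w) = -4 + w/80 (k(w) = -4 + (w/((1 + 3)²))/5 = -4 + (w/(4²))/5 = -4 + (w/16)/5 = -4 + w/80)
r(Y, J) = -4 + J + Y (r(Y, J) = (Y + J) + (-4 + (1/80)*0) = (J + Y) + (-4 + 0) = (J + Y) - 4 = -4 + J + Y)
-3861 + r(y(X(2, 0)), 54) = -3861 + (-4 + 54 + (-1 + 0)) = -3861 + (-4 + 54 - 1) = -3861 + 49 = -3812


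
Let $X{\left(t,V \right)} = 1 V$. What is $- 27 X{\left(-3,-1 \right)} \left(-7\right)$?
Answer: $-189$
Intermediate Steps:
$X{\left(t,V \right)} = V$
$- 27 X{\left(-3,-1 \right)} \left(-7\right) = \left(-27\right) \left(-1\right) \left(-7\right) = 27 \left(-7\right) = -189$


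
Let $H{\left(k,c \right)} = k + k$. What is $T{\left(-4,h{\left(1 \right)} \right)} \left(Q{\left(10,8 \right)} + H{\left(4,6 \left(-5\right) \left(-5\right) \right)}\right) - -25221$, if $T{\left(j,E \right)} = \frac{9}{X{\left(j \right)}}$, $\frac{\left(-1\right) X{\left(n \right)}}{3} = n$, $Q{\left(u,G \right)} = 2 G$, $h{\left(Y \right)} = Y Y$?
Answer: $25239$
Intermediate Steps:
$h{\left(Y \right)} = Y^{2}$
$X{\left(n \right)} = - 3 n$
$H{\left(k,c \right)} = 2 k$
$T{\left(j,E \right)} = - \frac{3}{j}$ ($T{\left(j,E \right)} = \frac{9}{\left(-3\right) j} = 9 \left(- \frac{1}{3 j}\right) = - \frac{3}{j}$)
$T{\left(-4,h{\left(1 \right)} \right)} \left(Q{\left(10,8 \right)} + H{\left(4,6 \left(-5\right) \left(-5\right) \right)}\right) - -25221 = - \frac{3}{-4} \left(2 \cdot 8 + 2 \cdot 4\right) - -25221 = \left(-3\right) \left(- \frac{1}{4}\right) \left(16 + 8\right) + 25221 = \frac{3}{4} \cdot 24 + 25221 = 18 + 25221 = 25239$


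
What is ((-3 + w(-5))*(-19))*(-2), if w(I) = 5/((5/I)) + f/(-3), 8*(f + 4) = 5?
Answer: -1045/4 ≈ -261.25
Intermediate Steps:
f = -27/8 (f = -4 + (⅛)*5 = -4 + 5/8 = -27/8 ≈ -3.3750)
w(I) = 9/8 + I (w(I) = 5/((5/I)) - 27/8/(-3) = 5*(I/5) - 27/8*(-⅓) = I + 9/8 = 9/8 + I)
((-3 + w(-5))*(-19))*(-2) = ((-3 + (9/8 - 5))*(-19))*(-2) = ((-3 - 31/8)*(-19))*(-2) = -55/8*(-19)*(-2) = (1045/8)*(-2) = -1045/4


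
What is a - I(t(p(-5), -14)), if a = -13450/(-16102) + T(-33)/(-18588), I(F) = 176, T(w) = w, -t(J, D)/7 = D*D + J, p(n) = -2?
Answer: -8737826635/49883996 ≈ -175.16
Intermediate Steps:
t(J, D) = -7*J - 7*D² (t(J, D) = -7*(D*D + J) = -7*(D² + J) = -7*(J + D²) = -7*J - 7*D²)
a = 41756661/49883996 (a = -13450/(-16102) - 33/(-18588) = -13450*(-1/16102) - 33*(-1/18588) = 6725/8051 + 11/6196 = 41756661/49883996 ≈ 0.83708)
a - I(t(p(-5), -14)) = 41756661/49883996 - 1*176 = 41756661/49883996 - 176 = -8737826635/49883996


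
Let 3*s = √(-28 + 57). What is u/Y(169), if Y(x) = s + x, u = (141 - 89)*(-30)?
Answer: -118638/12851 + 234*√29/12851 ≈ -9.1338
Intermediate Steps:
s = √29/3 (s = √(-28 + 57)/3 = √29/3 ≈ 1.7951)
u = -1560 (u = 52*(-30) = -1560)
Y(x) = x + √29/3 (Y(x) = √29/3 + x = x + √29/3)
u/Y(169) = -1560/(169 + √29/3)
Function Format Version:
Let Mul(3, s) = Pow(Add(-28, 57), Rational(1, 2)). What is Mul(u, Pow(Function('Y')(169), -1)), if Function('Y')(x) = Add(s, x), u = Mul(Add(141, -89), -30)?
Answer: Add(Rational(-118638, 12851), Mul(Rational(234, 12851), Pow(29, Rational(1, 2)))) ≈ -9.1338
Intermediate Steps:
s = Mul(Rational(1, 3), Pow(29, Rational(1, 2))) (s = Mul(Rational(1, 3), Pow(Add(-28, 57), Rational(1, 2))) = Mul(Rational(1, 3), Pow(29, Rational(1, 2))) ≈ 1.7951)
u = -1560 (u = Mul(52, -30) = -1560)
Function('Y')(x) = Add(x, Mul(Rational(1, 3), Pow(29, Rational(1, 2)))) (Function('Y')(x) = Add(Mul(Rational(1, 3), Pow(29, Rational(1, 2))), x) = Add(x, Mul(Rational(1, 3), Pow(29, Rational(1, 2)))))
Mul(u, Pow(Function('Y')(169), -1)) = Mul(-1560, Pow(Add(169, Mul(Rational(1, 3), Pow(29, Rational(1, 2)))), -1))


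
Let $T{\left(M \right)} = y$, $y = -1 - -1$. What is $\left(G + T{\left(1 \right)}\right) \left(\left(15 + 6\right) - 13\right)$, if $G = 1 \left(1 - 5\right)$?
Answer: $-32$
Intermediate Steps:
$y = 0$ ($y = -1 + 1 = 0$)
$T{\left(M \right)} = 0$
$G = -4$ ($G = 1 \left(-4\right) = -4$)
$\left(G + T{\left(1 \right)}\right) \left(\left(15 + 6\right) - 13\right) = \left(-4 + 0\right) \left(\left(15 + 6\right) - 13\right) = - 4 \left(21 - 13\right) = \left(-4\right) 8 = -32$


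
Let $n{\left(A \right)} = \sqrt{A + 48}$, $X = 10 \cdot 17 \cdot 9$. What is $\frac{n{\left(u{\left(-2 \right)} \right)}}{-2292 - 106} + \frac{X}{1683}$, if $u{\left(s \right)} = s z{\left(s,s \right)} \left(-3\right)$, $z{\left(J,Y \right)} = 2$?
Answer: $\frac{10}{11} - \frac{\sqrt{15}}{1199} \approx 0.90586$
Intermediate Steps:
$X = 1530$ ($X = 170 \cdot 9 = 1530$)
$u{\left(s \right)} = - 6 s$ ($u{\left(s \right)} = s 2 \left(-3\right) = 2 s \left(-3\right) = - 6 s$)
$n{\left(A \right)} = \sqrt{48 + A}$
$\frac{n{\left(u{\left(-2 \right)} \right)}}{-2292 - 106} + \frac{X}{1683} = \frac{\sqrt{48 - -12}}{-2292 - 106} + \frac{1530}{1683} = \frac{\sqrt{48 + 12}}{-2292 - 106} + 1530 \cdot \frac{1}{1683} = \frac{\sqrt{60}}{-2398} + \frac{10}{11} = 2 \sqrt{15} \left(- \frac{1}{2398}\right) + \frac{10}{11} = - \frac{\sqrt{15}}{1199} + \frac{10}{11} = \frac{10}{11} - \frac{\sqrt{15}}{1199}$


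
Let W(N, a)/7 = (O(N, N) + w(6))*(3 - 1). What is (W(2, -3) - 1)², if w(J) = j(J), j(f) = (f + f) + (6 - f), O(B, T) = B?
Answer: 38025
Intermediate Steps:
j(f) = 6 + f (j(f) = 2*f + (6 - f) = 6 + f)
w(J) = 6 + J
W(N, a) = 168 + 14*N (W(N, a) = 7*((N + (6 + 6))*(3 - 1)) = 7*((N + 12)*2) = 7*((12 + N)*2) = 7*(24 + 2*N) = 168 + 14*N)
(W(2, -3) - 1)² = ((168 + 14*2) - 1)² = ((168 + 28) - 1)² = (196 - 1)² = 195² = 38025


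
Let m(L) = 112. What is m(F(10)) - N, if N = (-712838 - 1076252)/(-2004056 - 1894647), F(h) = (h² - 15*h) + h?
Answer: 434865646/3898703 ≈ 111.54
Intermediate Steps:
F(h) = h² - 14*h
N = 1789090/3898703 (N = -1789090/(-3898703) = -1789090*(-1/3898703) = 1789090/3898703 ≈ 0.45889)
m(F(10)) - N = 112 - 1*1789090/3898703 = 112 - 1789090/3898703 = 434865646/3898703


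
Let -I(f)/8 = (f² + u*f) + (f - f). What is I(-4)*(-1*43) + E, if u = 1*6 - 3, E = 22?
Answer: 1398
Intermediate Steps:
u = 3 (u = 6 - 3 = 3)
I(f) = -24*f - 8*f² (I(f) = -8*((f² + 3*f) + (f - f)) = -8*((f² + 3*f) + 0) = -8*(f² + 3*f) = -24*f - 8*f²)
I(-4)*(-1*43) + E = (-8*(-4)*(3 - 4))*(-1*43) + 22 = -8*(-4)*(-1)*(-43) + 22 = -32*(-43) + 22 = 1376 + 22 = 1398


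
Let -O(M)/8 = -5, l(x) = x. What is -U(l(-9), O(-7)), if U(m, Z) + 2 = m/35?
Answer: 79/35 ≈ 2.2571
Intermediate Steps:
O(M) = 40 (O(M) = -8*(-5) = 40)
U(m, Z) = -2 + m/35
-U(l(-9), O(-7)) = -(-2 + (1/35)*(-9)) = -(-2 - 9/35) = -1*(-79/35) = 79/35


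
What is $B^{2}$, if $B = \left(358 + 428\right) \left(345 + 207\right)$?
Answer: $188244912384$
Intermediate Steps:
$B = 433872$ ($B = 786 \cdot 552 = 433872$)
$B^{2} = 433872^{2} = 188244912384$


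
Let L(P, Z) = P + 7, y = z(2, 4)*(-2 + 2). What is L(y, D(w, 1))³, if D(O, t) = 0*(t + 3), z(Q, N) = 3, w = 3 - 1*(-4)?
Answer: 343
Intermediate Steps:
w = 7 (w = 3 + 4 = 7)
D(O, t) = 0 (D(O, t) = 0*(3 + t) = 0)
y = 0 (y = 3*(-2 + 2) = 3*0 = 0)
L(P, Z) = 7 + P
L(y, D(w, 1))³ = (7 + 0)³ = 7³ = 343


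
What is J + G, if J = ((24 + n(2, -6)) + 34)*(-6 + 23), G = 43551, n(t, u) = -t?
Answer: 44503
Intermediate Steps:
J = 952 (J = ((24 - 1*2) + 34)*(-6 + 23) = ((24 - 2) + 34)*17 = (22 + 34)*17 = 56*17 = 952)
J + G = 952 + 43551 = 44503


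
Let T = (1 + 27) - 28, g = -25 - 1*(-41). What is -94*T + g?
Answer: 16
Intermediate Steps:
g = 16 (g = -25 + 41 = 16)
T = 0 (T = 28 - 28 = 0)
-94*T + g = -94*0 + 16 = 0 + 16 = 16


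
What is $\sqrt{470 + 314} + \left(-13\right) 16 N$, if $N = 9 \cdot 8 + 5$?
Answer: $-15988$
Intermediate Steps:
$N = 77$ ($N = 72 + 5 = 77$)
$\sqrt{470 + 314} + \left(-13\right) 16 N = \sqrt{470 + 314} + \left(-13\right) 16 \cdot 77 = \sqrt{784} - 16016 = 28 - 16016 = -15988$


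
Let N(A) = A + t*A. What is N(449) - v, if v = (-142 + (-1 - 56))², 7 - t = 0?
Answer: -36009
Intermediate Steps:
t = 7 (t = 7 - 1*0 = 7 + 0 = 7)
v = 39601 (v = (-142 - 57)² = (-199)² = 39601)
N(A) = 8*A (N(A) = A + 7*A = 8*A)
N(449) - v = 8*449 - 1*39601 = 3592 - 39601 = -36009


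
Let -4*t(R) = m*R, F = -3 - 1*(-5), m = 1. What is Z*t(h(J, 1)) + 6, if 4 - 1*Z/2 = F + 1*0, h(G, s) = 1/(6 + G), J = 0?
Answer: 35/6 ≈ 5.8333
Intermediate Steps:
F = 2 (F = -3 + 5 = 2)
Z = 4 (Z = 8 - 2*(2 + 1*0) = 8 - 2*(2 + 0) = 8 - 2*2 = 8 - 4 = 4)
t(R) = -R/4
Z*t(h(J, 1)) + 6 = 4*(-1/(4*(6 + 0))) + 6 = 4*(-¼/6) + 6 = 4*(-¼*⅙) + 6 = 4*(-1/24) + 6 = -⅙ + 6 = 35/6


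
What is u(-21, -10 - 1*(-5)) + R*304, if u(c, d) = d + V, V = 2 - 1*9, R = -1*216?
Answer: -65676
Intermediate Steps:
R = -216
V = -7 (V = 2 - 9 = -7)
u(c, d) = -7 + d (u(c, d) = d - 7 = -7 + d)
u(-21, -10 - 1*(-5)) + R*304 = (-7 + (-10 - 1*(-5))) - 216*304 = (-7 + (-10 + 5)) - 65664 = (-7 - 5) - 65664 = -12 - 65664 = -65676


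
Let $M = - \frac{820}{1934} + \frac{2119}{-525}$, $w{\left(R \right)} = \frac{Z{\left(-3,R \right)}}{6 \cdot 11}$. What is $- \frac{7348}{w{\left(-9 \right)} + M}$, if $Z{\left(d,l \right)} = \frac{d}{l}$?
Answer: $\frac{246206129400}{149276093} \approx 1649.3$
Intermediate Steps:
$w{\left(R \right)} = - \frac{1}{22 R}$ ($w{\left(R \right)} = \frac{\left(-3\right) \frac{1}{R}}{6 \cdot 11} = \frac{\left(-3\right) \frac{1}{R}}{66} = - \frac{3}{R} \frac{1}{66} = - \frac{1}{22 R}$)
$M = - \frac{2264323}{507675}$ ($M = \left(-820\right) \frac{1}{1934} + 2119 \left(- \frac{1}{525}\right) = - \frac{410}{967} - \frac{2119}{525} = - \frac{2264323}{507675} \approx -4.4602$)
$- \frac{7348}{w{\left(-9 \right)} + M} = - \frac{7348}{- \frac{1}{22 \left(-9\right)} - \frac{2264323}{507675}} = - \frac{7348}{\left(- \frac{1}{22}\right) \left(- \frac{1}{9}\right) - \frac{2264323}{507675}} = - \frac{7348}{\frac{1}{198} - \frac{2264323}{507675}} = - \frac{7348}{- \frac{149276093}{33506550}} = \left(-7348\right) \left(- \frac{33506550}{149276093}\right) = \frac{246206129400}{149276093}$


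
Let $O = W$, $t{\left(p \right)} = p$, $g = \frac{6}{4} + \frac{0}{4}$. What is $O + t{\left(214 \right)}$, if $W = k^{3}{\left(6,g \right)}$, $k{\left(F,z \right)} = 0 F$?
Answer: $214$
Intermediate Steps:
$g = \frac{3}{2}$ ($g = 6 \cdot \frac{1}{4} + 0 \cdot \frac{1}{4} = \frac{3}{2} + 0 = \frac{3}{2} \approx 1.5$)
$k{\left(F,z \right)} = 0$
$W = 0$ ($W = 0^{3} = 0$)
$O = 0$
$O + t{\left(214 \right)} = 0 + 214 = 214$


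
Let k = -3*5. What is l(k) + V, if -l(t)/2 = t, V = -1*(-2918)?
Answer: 2948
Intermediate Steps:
V = 2918
k = -15
l(t) = -2*t
l(k) + V = -2*(-15) + 2918 = 30 + 2918 = 2948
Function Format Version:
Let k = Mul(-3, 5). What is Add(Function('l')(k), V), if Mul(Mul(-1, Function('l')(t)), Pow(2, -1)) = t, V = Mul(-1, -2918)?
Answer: 2948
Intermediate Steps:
V = 2918
k = -15
Function('l')(t) = Mul(-2, t)
Add(Function('l')(k), V) = Add(Mul(-2, -15), 2918) = Add(30, 2918) = 2948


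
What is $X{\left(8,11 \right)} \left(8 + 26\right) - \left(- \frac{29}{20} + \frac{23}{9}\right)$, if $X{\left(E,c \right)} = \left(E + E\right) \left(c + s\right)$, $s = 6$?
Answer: $\frac{1664441}{180} \approx 9246.9$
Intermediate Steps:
$X{\left(E,c \right)} = 2 E \left(6 + c\right)$ ($X{\left(E,c \right)} = \left(E + E\right) \left(c + 6\right) = 2 E \left(6 + c\right)$)
$X{\left(8,11 \right)} \left(8 + 26\right) - \left(- \frac{29}{20} + \frac{23}{9}\right) = 2 \cdot 8 \left(6 + 11\right) \left(8 + 26\right) - \left(- \frac{29}{20} + \frac{23}{9}\right) = 2 \cdot 8 \cdot 17 \cdot 34 - \frac{199}{180} = 272 \cdot 34 + \left(\frac{29}{20} - \frac{23}{9}\right) = 9248 - \frac{199}{180} = \frac{1664441}{180}$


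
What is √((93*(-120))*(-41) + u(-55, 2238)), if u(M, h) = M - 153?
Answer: 2*√114338 ≈ 676.28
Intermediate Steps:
u(M, h) = -153 + M
√((93*(-120))*(-41) + u(-55, 2238)) = √((93*(-120))*(-41) + (-153 - 55)) = √(-11160*(-41) - 208) = √(457560 - 208) = √457352 = 2*√114338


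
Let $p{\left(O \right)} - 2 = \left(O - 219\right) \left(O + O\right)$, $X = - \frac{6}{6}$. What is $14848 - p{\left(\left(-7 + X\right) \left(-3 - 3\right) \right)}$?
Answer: $31262$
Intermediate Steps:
$X = -1$ ($X = \left(-6\right) \frac{1}{6} = -1$)
$p{\left(O \right)} = 2 + 2 O \left(-219 + O\right)$ ($p{\left(O \right)} = 2 + \left(O - 219\right) \left(O + O\right) = 2 + \left(-219 + O\right) 2 O = 2 + 2 O \left(-219 + O\right)$)
$14848 - p{\left(\left(-7 + X\right) \left(-3 - 3\right) \right)} = 14848 - \left(2 - 438 \left(-7 - 1\right) \left(-3 - 3\right) + 2 \left(\left(-7 - 1\right) \left(-3 - 3\right)\right)^{2}\right) = 14848 - \left(2 - 438 \left(\left(-8\right) \left(-6\right)\right) + 2 \left(\left(-8\right) \left(-6\right)\right)^{2}\right) = 14848 - \left(2 - 21024 + 2 \cdot 48^{2}\right) = 14848 - \left(2 - 21024 + 2 \cdot 2304\right) = 14848 - \left(2 - 21024 + 4608\right) = 14848 - -16414 = 14848 + 16414 = 31262$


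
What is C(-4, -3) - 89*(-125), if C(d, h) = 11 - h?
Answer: 11139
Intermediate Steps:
C(-4, -3) - 89*(-125) = (11 - 1*(-3)) - 89*(-125) = (11 + 3) + 11125 = 14 + 11125 = 11139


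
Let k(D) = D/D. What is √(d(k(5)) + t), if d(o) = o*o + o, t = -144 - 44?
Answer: I*√186 ≈ 13.638*I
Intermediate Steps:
k(D) = 1
t = -188
d(o) = o + o² (d(o) = o² + o = o + o²)
√(d(k(5)) + t) = √(1*(1 + 1) - 188) = √(1*2 - 188) = √(2 - 188) = √(-186) = I*√186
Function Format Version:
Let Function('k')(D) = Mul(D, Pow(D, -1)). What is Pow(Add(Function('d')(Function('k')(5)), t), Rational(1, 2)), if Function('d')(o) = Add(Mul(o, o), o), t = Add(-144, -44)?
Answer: Mul(I, Pow(186, Rational(1, 2))) ≈ Mul(13.638, I)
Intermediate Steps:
Function('k')(D) = 1
t = -188
Function('d')(o) = Add(o, Pow(o, 2)) (Function('d')(o) = Add(Pow(o, 2), o) = Add(o, Pow(o, 2)))
Pow(Add(Function('d')(Function('k')(5)), t), Rational(1, 2)) = Pow(Add(Mul(1, Add(1, 1)), -188), Rational(1, 2)) = Pow(Add(Mul(1, 2), -188), Rational(1, 2)) = Pow(Add(2, -188), Rational(1, 2)) = Pow(-186, Rational(1, 2)) = Mul(I, Pow(186, Rational(1, 2)))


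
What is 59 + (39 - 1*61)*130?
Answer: -2801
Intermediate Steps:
59 + (39 - 1*61)*130 = 59 + (39 - 61)*130 = 59 - 22*130 = 59 - 2860 = -2801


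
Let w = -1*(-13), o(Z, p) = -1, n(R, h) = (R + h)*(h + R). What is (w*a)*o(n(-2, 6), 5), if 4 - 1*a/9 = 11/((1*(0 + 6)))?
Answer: -507/2 ≈ -253.50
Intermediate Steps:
n(R, h) = (R + h)**2 (n(R, h) = (R + h)*(R + h) = (R + h)**2)
w = 13
a = 39/2 (a = 36 - 99/(1*(0 + 6)) = 36 - 99/(1*6) = 36 - 99/6 = 36 - 9*11/6 = 36 - 33/2 = 39/2 ≈ 19.500)
(w*a)*o(n(-2, 6), 5) = (13*(39/2))*(-1) = (507/2)*(-1) = -507/2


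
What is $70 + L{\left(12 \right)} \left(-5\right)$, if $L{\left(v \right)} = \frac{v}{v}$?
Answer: $65$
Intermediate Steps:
$L{\left(v \right)} = 1$
$70 + L{\left(12 \right)} \left(-5\right) = 70 + 1 \left(-5\right) = 70 - 5 = 65$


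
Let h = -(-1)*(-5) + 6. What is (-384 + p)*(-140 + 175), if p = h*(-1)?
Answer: -13475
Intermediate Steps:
h = 1 (h = -1*5 + 6 = -5 + 6 = 1)
p = -1 (p = 1*(-1) = -1)
(-384 + p)*(-140 + 175) = (-384 - 1)*(-140 + 175) = -385*35 = -13475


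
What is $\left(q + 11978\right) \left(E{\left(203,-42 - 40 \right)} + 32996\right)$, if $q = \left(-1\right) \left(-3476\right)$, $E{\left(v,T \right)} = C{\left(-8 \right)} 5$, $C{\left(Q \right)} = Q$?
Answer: $509302024$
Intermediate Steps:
$E{\left(v,T \right)} = -40$ ($E{\left(v,T \right)} = \left(-8\right) 5 = -40$)
$q = 3476$
$\left(q + 11978\right) \left(E{\left(203,-42 - 40 \right)} + 32996\right) = \left(3476 + 11978\right) \left(-40 + 32996\right) = 15454 \cdot 32956 = 509302024$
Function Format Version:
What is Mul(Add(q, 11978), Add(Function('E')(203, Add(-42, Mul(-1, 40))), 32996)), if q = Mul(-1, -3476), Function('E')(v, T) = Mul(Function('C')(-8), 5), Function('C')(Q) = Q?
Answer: 509302024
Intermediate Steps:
Function('E')(v, T) = -40 (Function('E')(v, T) = Mul(-8, 5) = -40)
q = 3476
Mul(Add(q, 11978), Add(Function('E')(203, Add(-42, Mul(-1, 40))), 32996)) = Mul(Add(3476, 11978), Add(-40, 32996)) = Mul(15454, 32956) = 509302024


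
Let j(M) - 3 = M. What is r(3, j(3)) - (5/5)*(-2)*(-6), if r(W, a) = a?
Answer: -6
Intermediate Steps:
j(M) = 3 + M
r(3, j(3)) - (5/5)*(-2)*(-6) = (3 + 3) - (5/5)*(-2)*(-6) = 6 - (5*(⅕))*(-2)*(-6) = 6 - 1*(-2)*(-6) = 6 - (-2)*(-6) = 6 - 1*12 = 6 - 12 = -6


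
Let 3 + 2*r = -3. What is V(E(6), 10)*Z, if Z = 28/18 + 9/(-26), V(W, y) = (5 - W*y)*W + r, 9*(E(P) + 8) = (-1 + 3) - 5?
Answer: -941258/1053 ≈ -893.88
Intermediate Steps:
r = -3 (r = -3/2 + (½)*(-3) = -3/2 - 3/2 = -3)
E(P) = -25/3 (E(P) = -8 + ((-1 + 3) - 5)/9 = -8 + (2 - 5)/9 = -8 + (⅑)*(-3) = -8 - ⅓ = -25/3)
V(W, y) = -3 + W*(5 - W*y) (V(W, y) = (5 - W*y)*W - 3 = W*(5 - W*y) - 3 = -3 + W*(5 - W*y))
Z = 283/234 (Z = 28*(1/18) + 9*(-1/26) = 14/9 - 9/26 = 283/234 ≈ 1.2094)
V(E(6), 10)*Z = (-3 + 5*(-25/3) - 1*10*(-25/3)²)*(283/234) = (-3 - 125/3 - 1*10*625/9)*(283/234) = (-3 - 125/3 - 6250/9)*(283/234) = -6652/9*283/234 = -941258/1053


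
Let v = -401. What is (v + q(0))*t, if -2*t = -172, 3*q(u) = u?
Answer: -34486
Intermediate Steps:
q(u) = u/3
t = 86 (t = -½*(-172) = 86)
(v + q(0))*t = (-401 + (⅓)*0)*86 = (-401 + 0)*86 = -401*86 = -34486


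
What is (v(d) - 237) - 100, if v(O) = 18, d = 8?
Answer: -319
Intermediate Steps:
(v(d) - 237) - 100 = (18 - 237) - 100 = -219 - 100 = -319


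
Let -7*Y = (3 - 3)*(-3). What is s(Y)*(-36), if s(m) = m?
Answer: 0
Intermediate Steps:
Y = 0 (Y = -(3 - 3)*(-3)/7 = -0*(-3) = -⅐*0 = 0)
s(Y)*(-36) = 0*(-36) = 0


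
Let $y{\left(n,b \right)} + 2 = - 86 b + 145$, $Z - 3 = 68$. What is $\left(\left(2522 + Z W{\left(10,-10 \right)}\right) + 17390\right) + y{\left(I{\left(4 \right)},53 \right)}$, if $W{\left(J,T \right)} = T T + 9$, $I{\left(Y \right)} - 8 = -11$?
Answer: $23236$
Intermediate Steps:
$Z = 71$ ($Z = 3 + 68 = 71$)
$I{\left(Y \right)} = -3$ ($I{\left(Y \right)} = 8 - 11 = -3$)
$W{\left(J,T \right)} = 9 + T^{2}$ ($W{\left(J,T \right)} = T^{2} + 9 = 9 + T^{2}$)
$y{\left(n,b \right)} = 143 - 86 b$ ($y{\left(n,b \right)} = -2 - \left(-145 + 86 b\right) = 143 - 86 b$)
$\left(\left(2522 + Z W{\left(10,-10 \right)}\right) + 17390\right) + y{\left(I{\left(4 \right)},53 \right)} = \left(\left(2522 + 71 \left(9 + \left(-10\right)^{2}\right)\right) + 17390\right) + \left(143 - 4558\right) = \left(\left(2522 + 71 \left(9 + 100\right)\right) + 17390\right) + \left(143 - 4558\right) = \left(\left(2522 + 71 \cdot 109\right) + 17390\right) - 4415 = \left(\left(2522 + 7739\right) + 17390\right) - 4415 = \left(10261 + 17390\right) - 4415 = 27651 - 4415 = 23236$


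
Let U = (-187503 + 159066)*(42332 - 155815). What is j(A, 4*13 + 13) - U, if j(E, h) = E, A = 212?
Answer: -3227115859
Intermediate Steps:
U = 3227116071 (U = -28437*(-113483) = 3227116071)
j(A, 4*13 + 13) - U = 212 - 1*3227116071 = 212 - 3227116071 = -3227115859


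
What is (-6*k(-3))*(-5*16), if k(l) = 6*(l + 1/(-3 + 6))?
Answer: -7680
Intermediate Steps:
k(l) = 2 + 6*l (k(l) = 6*(l + 1/3) = 6*(l + ⅓) = 6*(⅓ + l) = 2 + 6*l)
(-6*k(-3))*(-5*16) = (-6*(2 + 6*(-3)))*(-5*16) = -6*(2 - 18)*(-80) = -6*(-16)*(-80) = 96*(-80) = -7680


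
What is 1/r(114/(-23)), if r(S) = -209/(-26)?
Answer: 26/209 ≈ 0.12440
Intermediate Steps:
r(S) = 209/26 (r(S) = -209*(-1/26) = 209/26)
1/r(114/(-23)) = 1/(209/26) = 26/209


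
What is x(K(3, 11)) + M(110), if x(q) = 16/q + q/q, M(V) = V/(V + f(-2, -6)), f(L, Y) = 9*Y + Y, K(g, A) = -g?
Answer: -32/15 ≈ -2.1333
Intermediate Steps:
f(L, Y) = 10*Y
M(V) = V/(-60 + V) (M(V) = V/(V + 10*(-6)) = V/(V - 60) = V/(-60 + V))
x(q) = 1 + 16/q (x(q) = 16/q + 1 = 1 + 16/q)
x(K(3, 11)) + M(110) = (16 - 1*3)/((-1*3)) + 110/(-60 + 110) = (16 - 3)/(-3) + 110/50 = -⅓*13 + 110*(1/50) = -13/3 + 11/5 = -32/15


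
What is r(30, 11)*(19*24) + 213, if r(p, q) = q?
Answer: 5229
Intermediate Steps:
r(30, 11)*(19*24) + 213 = 11*(19*24) + 213 = 11*456 + 213 = 5016 + 213 = 5229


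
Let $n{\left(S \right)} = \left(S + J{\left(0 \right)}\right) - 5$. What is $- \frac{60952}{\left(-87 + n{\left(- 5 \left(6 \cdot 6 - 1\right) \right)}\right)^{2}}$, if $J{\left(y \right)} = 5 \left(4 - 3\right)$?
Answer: $- \frac{15238}{17161} \approx -0.88794$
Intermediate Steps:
$J{\left(y \right)} = 5$ ($J{\left(y \right)} = 5 \cdot 1 = 5$)
$n{\left(S \right)} = S$ ($n{\left(S \right)} = \left(S + 5\right) - 5 = \left(5 + S\right) - 5 = S$)
$- \frac{60952}{\left(-87 + n{\left(- 5 \left(6 \cdot 6 - 1\right) \right)}\right)^{2}} = - \frac{60952}{\left(-87 - 5 \left(6 \cdot 6 - 1\right)\right)^{2}} = - \frac{60952}{\left(-87 - 5 \left(36 - 1\right)\right)^{2}} = - \frac{60952}{\left(-87 - 175\right)^{2}} = - \frac{60952}{\left(-262\right)^{2}} = - \frac{60952}{68644} = \left(-60952\right) \frac{1}{68644} = - \frac{15238}{17161}$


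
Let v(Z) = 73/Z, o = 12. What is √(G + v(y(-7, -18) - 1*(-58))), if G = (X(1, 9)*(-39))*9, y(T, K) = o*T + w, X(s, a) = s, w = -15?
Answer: 8*I*√9266/41 ≈ 18.782*I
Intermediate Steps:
y(T, K) = -15 + 12*T (y(T, K) = 12*T - 15 = -15 + 12*T)
G = -351 (G = (1*(-39))*9 = -39*9 = -351)
√(G + v(y(-7, -18) - 1*(-58))) = √(-351 + 73/((-15 + 12*(-7)) - 1*(-58))) = √(-351 + 73/((-15 - 84) + 58)) = √(-351 + 73/(-99 + 58)) = √(-351 + 73/(-41)) = √(-351 + 73*(-1/41)) = √(-351 - 73/41) = √(-14464/41) = 8*I*√9266/41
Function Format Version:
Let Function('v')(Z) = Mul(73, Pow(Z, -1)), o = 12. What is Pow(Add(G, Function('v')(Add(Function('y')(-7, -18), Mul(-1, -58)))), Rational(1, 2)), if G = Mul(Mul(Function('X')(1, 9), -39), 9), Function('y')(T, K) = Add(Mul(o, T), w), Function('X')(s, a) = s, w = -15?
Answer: Mul(Rational(8, 41), I, Pow(9266, Rational(1, 2))) ≈ Mul(18.782, I)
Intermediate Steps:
Function('y')(T, K) = Add(-15, Mul(12, T)) (Function('y')(T, K) = Add(Mul(12, T), -15) = Add(-15, Mul(12, T)))
G = -351 (G = Mul(Mul(1, -39), 9) = Mul(-39, 9) = -351)
Pow(Add(G, Function('v')(Add(Function('y')(-7, -18), Mul(-1, -58)))), Rational(1, 2)) = Pow(Add(-351, Mul(73, Pow(Add(Add(-15, Mul(12, -7)), Mul(-1, -58)), -1))), Rational(1, 2)) = Pow(Add(-351, Mul(73, Pow(Add(Add(-15, -84), 58), -1))), Rational(1, 2)) = Pow(Add(-351, Mul(73, Pow(Add(-99, 58), -1))), Rational(1, 2)) = Pow(Add(-351, Mul(73, Pow(-41, -1))), Rational(1, 2)) = Pow(Add(-351, Mul(73, Rational(-1, 41))), Rational(1, 2)) = Pow(Add(-351, Rational(-73, 41)), Rational(1, 2)) = Pow(Rational(-14464, 41), Rational(1, 2)) = Mul(Rational(8, 41), I, Pow(9266, Rational(1, 2)))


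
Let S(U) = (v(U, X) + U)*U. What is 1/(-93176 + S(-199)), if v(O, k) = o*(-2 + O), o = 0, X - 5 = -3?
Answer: -1/53575 ≈ -1.8665e-5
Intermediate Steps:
X = 2 (X = 5 - 3 = 2)
v(O, k) = 0 (v(O, k) = 0*(-2 + O) = 0)
S(U) = U² (S(U) = (0 + U)*U = U*U = U²)
1/(-93176 + S(-199)) = 1/(-93176 + (-199)²) = 1/(-93176 + 39601) = 1/(-53575) = -1/53575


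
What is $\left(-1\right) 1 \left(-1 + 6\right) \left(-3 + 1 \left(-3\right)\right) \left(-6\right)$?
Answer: $-180$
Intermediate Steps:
$\left(-1\right) 1 \left(-1 + 6\right) \left(-3 + 1 \left(-3\right)\right) \left(-6\right) = \left(-1\right) 5 \left(-3 - 3\right) \left(-6\right) = \left(-5\right) \left(-6\right) \left(-6\right) = 30 \left(-6\right) = -180$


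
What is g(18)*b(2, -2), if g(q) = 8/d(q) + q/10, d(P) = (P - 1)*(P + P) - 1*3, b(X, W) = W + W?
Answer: -22084/3045 ≈ -7.2525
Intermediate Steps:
b(X, W) = 2*W
d(P) = -3 + 2*P*(-1 + P) (d(P) = (-1 + P)*(2*P) - 3 = 2*P*(-1 + P) - 3 = -3 + 2*P*(-1 + P))
g(q) = 8/(-3 - 2*q + 2*q**2) + q/10
g(18)*b(2, -2) = ((-80 + 18*(3 - 2*18**2 + 2*18))/(10*(3 - 2*18**2 + 2*18)))*(2*(-2)) = ((-80 + 18*(3 - 2*324 + 36))/(10*(3 - 2*324 + 36)))*(-4) = ((-80 + 18*(3 - 648 + 36))/(10*(3 - 648 + 36)))*(-4) = ((1/10)*(-80 + 18*(-609))/(-609))*(-4) = ((1/10)*(-1/609)*(-80 - 10962))*(-4) = ((1/10)*(-1/609)*(-11042))*(-4) = (5521/3045)*(-4) = -22084/3045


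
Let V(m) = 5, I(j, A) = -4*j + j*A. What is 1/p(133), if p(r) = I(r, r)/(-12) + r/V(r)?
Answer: -20/28063 ≈ -0.00071268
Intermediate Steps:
I(j, A) = -4*j + A*j
p(r) = r/5 - r*(-4 + r)/12 (p(r) = (r*(-4 + r))/(-12) + r/5 = (r*(-4 + r))*(-1/12) + r*(⅕) = -r*(-4 + r)/12 + r/5 = r/5 - r*(-4 + r)/12)
1/p(133) = 1/((1/60)*133*(32 - 5*133)) = 1/((1/60)*133*(32 - 665)) = 1/((1/60)*133*(-633)) = 1/(-28063/20) = -20/28063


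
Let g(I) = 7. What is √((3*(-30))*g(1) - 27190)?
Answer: 2*I*√6955 ≈ 166.79*I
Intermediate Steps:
√((3*(-30))*g(1) - 27190) = √((3*(-30))*7 - 27190) = √(-90*7 - 27190) = √(-630 - 27190) = √(-27820) = 2*I*√6955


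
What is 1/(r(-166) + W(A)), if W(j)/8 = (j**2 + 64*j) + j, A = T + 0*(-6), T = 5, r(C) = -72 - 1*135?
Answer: 1/2593 ≈ 0.00038565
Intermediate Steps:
r(C) = -207 (r(C) = -72 - 135 = -207)
A = 5 (A = 5 + 0*(-6) = 5 + 0 = 5)
W(j) = 8*j**2 + 520*j (W(j) = 8*((j**2 + 64*j) + j) = 8*(j**2 + 65*j) = 8*j**2 + 520*j)
1/(r(-166) + W(A)) = 1/(-207 + 8*5*(65 + 5)) = 1/(-207 + 8*5*70) = 1/(-207 + 2800) = 1/2593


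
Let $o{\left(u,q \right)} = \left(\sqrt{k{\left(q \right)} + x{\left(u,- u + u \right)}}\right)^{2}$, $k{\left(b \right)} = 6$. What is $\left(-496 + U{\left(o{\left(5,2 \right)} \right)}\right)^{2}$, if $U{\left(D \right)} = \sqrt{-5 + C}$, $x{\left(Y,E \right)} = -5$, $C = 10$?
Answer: $\left(496 - \sqrt{5}\right)^{2} \approx 2.438 \cdot 10^{5}$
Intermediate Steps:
$o{\left(u,q \right)} = 1$ ($o{\left(u,q \right)} = \left(\sqrt{6 - 5}\right)^{2} = \left(\sqrt{1}\right)^{2} = 1^{2} = 1$)
$U{\left(D \right)} = \sqrt{5}$ ($U{\left(D \right)} = \sqrt{-5 + 10} = \sqrt{5}$)
$\left(-496 + U{\left(o{\left(5,2 \right)} \right)}\right)^{2} = \left(-496 + \sqrt{5}\right)^{2}$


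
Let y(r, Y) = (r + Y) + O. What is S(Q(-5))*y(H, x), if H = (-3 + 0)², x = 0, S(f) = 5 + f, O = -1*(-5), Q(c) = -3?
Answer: 28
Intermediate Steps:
O = 5
H = 9 (H = (-3)² = 9)
y(r, Y) = 5 + Y + r (y(r, Y) = (r + Y) + 5 = (Y + r) + 5 = 5 + Y + r)
S(Q(-5))*y(H, x) = (5 - 3)*(5 + 0 + 9) = 2*14 = 28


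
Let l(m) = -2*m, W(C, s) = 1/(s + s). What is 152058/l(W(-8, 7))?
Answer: -1064406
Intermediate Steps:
W(C, s) = 1/(2*s)
152058/l(W(-8, 7)) = 152058/((-1/7)) = 152058/((-2*1/14)) = 152058/(-⅐) = 152058*(-7) = -1064406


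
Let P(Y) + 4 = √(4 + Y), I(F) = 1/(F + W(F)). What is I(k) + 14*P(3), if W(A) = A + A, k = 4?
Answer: -671/12 + 14*√7 ≈ -18.876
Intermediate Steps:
W(A) = 2*A
I(F) = 1/(3*F) (I(F) = 1/(F + 2*F) = 1/(3*F))
P(Y) = -4 + √(4 + Y)
I(k) + 14*P(3) = (⅓)/4 + 14*(-4 + √(4 + 3)) = (⅓)*(¼) + 14*(-4 + √7) = 1/12 + (-56 + 14*√7) = -671/12 + 14*√7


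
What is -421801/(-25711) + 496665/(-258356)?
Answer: 13743580763/948941588 ≈ 14.483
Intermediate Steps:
-421801/(-25711) + 496665/(-258356) = -421801*(-1/25711) + 496665*(-1/258356) = 421801/25711 - 496665/258356 = 13743580763/948941588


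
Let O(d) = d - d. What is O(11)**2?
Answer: 0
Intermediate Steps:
O(d) = 0
O(11)**2 = 0**2 = 0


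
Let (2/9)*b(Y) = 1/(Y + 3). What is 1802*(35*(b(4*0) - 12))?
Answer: -662235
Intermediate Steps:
b(Y) = 9/(2*(3 + Y)) (b(Y) = 9/(2*(Y + 3)) = 9/(2*(3 + Y)))
1802*(35*(b(4*0) - 12)) = 1802*(35*(9/(2*(3 + 4*0)) - 12)) = 1802*(35*(9/(2*(3 + 0)) - 12)) = 1802*(35*((9/2)/3 - 12)) = 1802*(35*((9/2)*(⅓) - 12)) = 1802*(35*(3/2 - 12)) = 1802*(35*(-21/2)) = 1802*(-735/2) = -662235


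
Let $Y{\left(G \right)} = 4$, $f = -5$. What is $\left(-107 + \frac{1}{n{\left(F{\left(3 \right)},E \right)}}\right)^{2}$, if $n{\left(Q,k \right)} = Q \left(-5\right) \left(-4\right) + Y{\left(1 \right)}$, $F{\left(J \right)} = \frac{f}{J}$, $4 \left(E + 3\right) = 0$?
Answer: $\frac{88717561}{7744} \approx 11456.0$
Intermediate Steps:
$E = -3$ ($E = -3 + \frac{1}{4} \cdot 0 = -3 + 0 = -3$)
$F{\left(J \right)} = - \frac{5}{J}$
$n{\left(Q,k \right)} = 4 + 20 Q$ ($n{\left(Q,k \right)} = Q \left(-5\right) \left(-4\right) + 4 = - 5 Q \left(-4\right) + 4 = 20 Q + 4 = 4 + 20 Q$)
$\left(-107 + \frac{1}{n{\left(F{\left(3 \right)},E \right)}}\right)^{2} = \left(-107 + \frac{1}{4 + 20 \left(- \frac{5}{3}\right)}\right)^{2} = \left(-107 + \frac{1}{4 - \frac{100}{3}}\right)^{2} = \left(-107 + \frac{1}{- \frac{88}{3}}\right)^{2} = \left(-107 - \frac{3}{88}\right)^{2} = \left(- \frac{9419}{88}\right)^{2} = \frac{88717561}{7744}$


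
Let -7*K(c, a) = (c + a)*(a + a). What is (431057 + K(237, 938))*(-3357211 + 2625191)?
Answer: -85029247140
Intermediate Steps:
K(c, a) = -2*a*(a + c)/7 (K(c, a) = -(c + a)*(a + a)/7 = -(a + c)*2*a/7 = -2*a*(a + c)/7)
(431057 + K(237, 938))*(-3357211 + 2625191) = (431057 - 2/7*938*(938 + 237))*(-3357211 + 2625191) = (431057 - 2/7*938*1175)*(-732020) = (431057 - 314900)*(-732020) = 116157*(-732020) = -85029247140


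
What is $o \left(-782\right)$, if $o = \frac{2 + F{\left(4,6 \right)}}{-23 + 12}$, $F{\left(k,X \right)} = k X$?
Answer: $\frac{20332}{11} \approx 1848.4$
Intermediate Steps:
$F{\left(k,X \right)} = X k$
$o = - \frac{26}{11}$ ($o = \frac{2 + 6 \cdot 4}{-23 + 12} = \frac{2 + 24}{-11} = 26 \left(- \frac{1}{11}\right) = - \frac{26}{11} \approx -2.3636$)
$o \left(-782\right) = \left(- \frac{26}{11}\right) \left(-782\right) = \frac{20332}{11}$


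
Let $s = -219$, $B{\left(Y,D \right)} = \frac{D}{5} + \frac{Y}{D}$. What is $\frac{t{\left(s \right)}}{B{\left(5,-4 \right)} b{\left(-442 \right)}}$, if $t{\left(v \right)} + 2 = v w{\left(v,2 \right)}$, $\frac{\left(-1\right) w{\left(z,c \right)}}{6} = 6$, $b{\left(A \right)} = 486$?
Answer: $- \frac{78820}{9963} \approx -7.9113$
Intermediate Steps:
$B{\left(Y,D \right)} = \frac{D}{5} + \frac{Y}{D}$ ($B{\left(Y,D \right)} = D \frac{1}{5} + \frac{Y}{D} = \frac{D}{5} + \frac{Y}{D}$)
$w{\left(z,c \right)} = -36$ ($w{\left(z,c \right)} = \left(-6\right) 6 = -36$)
$t{\left(v \right)} = -2 - 36 v$ ($t{\left(v \right)} = -2 + v \left(-36\right) = -2 - 36 v$)
$\frac{t{\left(s \right)}}{B{\left(5,-4 \right)} b{\left(-442 \right)}} = \frac{-2 - -7884}{\left(\frac{1}{5} \left(-4\right) + \frac{5}{-4}\right) 486} = \frac{-2 + 7884}{\left(- \frac{4}{5} + 5 \left(- \frac{1}{4}\right)\right) 486} = \frac{7882}{\left(- \frac{4}{5} - \frac{5}{4}\right) 486} = \frac{7882}{\left(- \frac{41}{20}\right) 486} = \frac{7882}{- \frac{9963}{10}} = 7882 \left(- \frac{10}{9963}\right) = - \frac{78820}{9963}$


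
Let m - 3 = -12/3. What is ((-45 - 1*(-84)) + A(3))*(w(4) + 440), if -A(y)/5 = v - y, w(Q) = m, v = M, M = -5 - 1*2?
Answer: 39071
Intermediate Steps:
m = -1 (m = 3 - 12/3 = 3 - 12*1/3 = 3 - 4 = -1)
M = -7 (M = -5 - 2 = -7)
v = -7
w(Q) = -1
A(y) = 35 + 5*y (A(y) = -5*(-7 - y) = 35 + 5*y)
((-45 - 1*(-84)) + A(3))*(w(4) + 440) = ((-45 - 1*(-84)) + (35 + 5*3))*(-1 + 440) = ((-45 + 84) + (35 + 15))*439 = (39 + 50)*439 = 89*439 = 39071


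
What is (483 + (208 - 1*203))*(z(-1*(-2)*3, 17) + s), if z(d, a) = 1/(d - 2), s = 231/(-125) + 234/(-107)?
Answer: -24704146/13375 ≈ -1847.0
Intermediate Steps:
s = -53967/13375 (s = 231*(-1/125) + 234*(-1/107) = -231/125 - 234/107 = -53967/13375 ≈ -4.0349)
z(d, a) = 1/(-2 + d)
(483 + (208 - 1*203))*(z(-1*(-2)*3, 17) + s) = (483 + (208 - 1*203))*(1/(-2 - 1*(-2)*3) - 53967/13375) = (483 + (208 - 203))*(1/(-2 + 2*3) - 53967/13375) = (483 + 5)*(1/(-2 + 6) - 53967/13375) = 488*(1/4 - 53967/13375) = 488*(¼ - 53967/13375) = 488*(-202493/53500) = -24704146/13375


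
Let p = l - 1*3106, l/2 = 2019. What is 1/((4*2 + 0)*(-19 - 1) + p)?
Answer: 1/772 ≈ 0.0012953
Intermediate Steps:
l = 4038 (l = 2*2019 = 4038)
p = 932 (p = 4038 - 1*3106 = 4038 - 3106 = 932)
1/((4*2 + 0)*(-19 - 1) + p) = 1/((4*2 + 0)*(-19 - 1) + 932) = 1/((8 + 0)*(-20) + 932) = 1/(8*(-20) + 932) = 1/(-160 + 932) = 1/772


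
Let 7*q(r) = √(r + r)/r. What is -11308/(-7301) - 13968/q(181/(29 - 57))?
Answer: 11308/7301 - 3492*I*√2534 ≈ 1.5488 - 1.7578e+5*I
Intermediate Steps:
q(r) = √2/(7*√r) (q(r) = (√(r + r)/r)/7 = (√(2*r)/r)/7 = ((√2*√r)/r)/7 = (√2/√r)/7 = √2/(7*√r))
-11308/(-7301) - 13968/q(181/(29 - 57)) = -11308/(-7301) - 13968*I*√2534/4 = -11308*(-1/7301) - 13968*I*√2534/4 = 11308/7301 - 13968*I*√2534/4 = 11308/7301 - 3492*I*√2534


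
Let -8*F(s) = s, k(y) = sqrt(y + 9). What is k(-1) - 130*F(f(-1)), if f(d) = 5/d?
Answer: -325/4 + 2*sqrt(2) ≈ -78.422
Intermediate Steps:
k(y) = sqrt(9 + y)
F(s) = -s/8
k(-1) - 130*F(f(-1)) = sqrt(9 - 1) - (-65)*5/(-1)/4 = sqrt(8) - (-65)*5*(-1)/4 = 2*sqrt(2) - (-65)*(-5)/4 = 2*sqrt(2) - 130*5/8 = 2*sqrt(2) - 325/4 = -325/4 + 2*sqrt(2)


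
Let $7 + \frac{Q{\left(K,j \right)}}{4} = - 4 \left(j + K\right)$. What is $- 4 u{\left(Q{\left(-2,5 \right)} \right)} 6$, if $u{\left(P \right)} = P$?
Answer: $1824$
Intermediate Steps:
$Q{\left(K,j \right)} = -28 - 16 K - 16 j$ ($Q{\left(K,j \right)} = -28 + 4 \left(- 4 \left(j + K\right)\right) = -28 + 4 \left(- 4 \left(K + j\right)\right) = -28 + 4 \left(- 4 K - 4 j\right) = -28 - \left(16 K + 16 j\right) = -28 - 16 K - 16 j$)
$- 4 u{\left(Q{\left(-2,5 \right)} \right)} 6 = - 4 \left(-28 - -32 - 80\right) 6 = - 4 \left(-28 + 32 - 80\right) 6 = \left(-4\right) \left(-76\right) 6 = 304 \cdot 6 = 1824$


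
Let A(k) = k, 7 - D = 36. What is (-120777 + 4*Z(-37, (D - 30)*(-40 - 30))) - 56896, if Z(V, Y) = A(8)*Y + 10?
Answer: -45473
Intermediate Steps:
D = -29 (D = 7 - 1*36 = 7 - 36 = -29)
Z(V, Y) = 10 + 8*Y (Z(V, Y) = 8*Y + 10 = 10 + 8*Y)
(-120777 + 4*Z(-37, (D - 30)*(-40 - 30))) - 56896 = (-120777 + 4*(10 + 8*((-29 - 30)*(-40 - 30)))) - 56896 = (-120777 + 4*(10 + 8*(-59*(-70)))) - 56896 = (-120777 + 4*(10 + 8*4130)) - 56896 = (-120777 + 4*(10 + 33040)) - 56896 = (-120777 + 4*33050) - 56896 = (-120777 + 132200) - 56896 = 11423 - 56896 = -45473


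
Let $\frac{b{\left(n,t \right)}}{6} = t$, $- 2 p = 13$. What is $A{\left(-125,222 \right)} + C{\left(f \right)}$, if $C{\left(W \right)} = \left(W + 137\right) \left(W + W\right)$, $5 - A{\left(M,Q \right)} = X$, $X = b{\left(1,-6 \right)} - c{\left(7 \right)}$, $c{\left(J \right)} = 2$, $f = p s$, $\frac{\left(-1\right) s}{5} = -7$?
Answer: $\frac{82441}{2} \approx 41221.0$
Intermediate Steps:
$s = 35$ ($s = \left(-5\right) \left(-7\right) = 35$)
$p = - \frac{13}{2}$ ($p = \left(- \frac{1}{2}\right) 13 = - \frac{13}{2} \approx -6.5$)
$b{\left(n,t \right)} = 6 t$
$f = - \frac{455}{2}$ ($f = \left(- \frac{13}{2}\right) 35 = - \frac{455}{2} \approx -227.5$)
$X = -38$ ($X = 6 \left(-6\right) - 2 = -36 - 2 = -38$)
$A{\left(M,Q \right)} = 43$ ($A{\left(M,Q \right)} = 5 - -38 = 5 + 38 = 43$)
$C{\left(W \right)} = 2 W \left(137 + W\right)$ ($C{\left(W \right)} = \left(137 + W\right) 2 W = 2 W \left(137 + W\right)$)
$A{\left(-125,222 \right)} + C{\left(f \right)} = 43 + 2 \left(- \frac{455}{2}\right) \left(137 - \frac{455}{2}\right) = 43 + 2 \left(- \frac{455}{2}\right) \left(- \frac{181}{2}\right) = 43 + \frac{82355}{2} = \frac{82441}{2}$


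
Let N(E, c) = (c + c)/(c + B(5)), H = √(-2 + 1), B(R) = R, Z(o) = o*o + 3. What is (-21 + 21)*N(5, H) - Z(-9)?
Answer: -84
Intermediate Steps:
Z(o) = 3 + o² (Z(o) = o² + 3 = 3 + o²)
H = I (H = √(-1) = I ≈ 1.0*I)
N(E, c) = 2*c/(5 + c) (N(E, c) = (c + c)/(c + 5) = (2*c)/(5 + c) = 2*c/(5 + c))
(-21 + 21)*N(5, H) - Z(-9) = (-21 + 21)*(2*I/(5 + I)) - (3 + (-9)²) = 0*(2*I*((5 - I)/26)) - (3 + 81) = 0*(I*(5 - I)/13) - 1*84 = 0 - 84 = -84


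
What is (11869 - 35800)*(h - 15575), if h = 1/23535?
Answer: 974676722216/2615 ≈ 3.7273e+8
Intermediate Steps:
h = 1/23535 ≈ 4.2490e-5
(11869 - 35800)*(h - 15575) = (11869 - 35800)*(1/23535 - 15575) = -23931*(-366557624/23535) = 974676722216/2615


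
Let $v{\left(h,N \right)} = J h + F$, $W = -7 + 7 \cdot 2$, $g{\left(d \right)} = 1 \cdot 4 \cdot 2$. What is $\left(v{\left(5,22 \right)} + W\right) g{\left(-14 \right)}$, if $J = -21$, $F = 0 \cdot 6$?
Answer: $-784$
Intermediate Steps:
$F = 0$
$g{\left(d \right)} = 8$ ($g{\left(d \right)} = 4 \cdot 2 = 8$)
$W = 7$ ($W = -7 + 14 = 7$)
$v{\left(h,N \right)} = - 21 h$ ($v{\left(h,N \right)} = - 21 h + 0 = - 21 h$)
$\left(v{\left(5,22 \right)} + W\right) g{\left(-14 \right)} = \left(\left(-21\right) 5 + 7\right) 8 = \left(-105 + 7\right) 8 = \left(-98\right) 8 = -784$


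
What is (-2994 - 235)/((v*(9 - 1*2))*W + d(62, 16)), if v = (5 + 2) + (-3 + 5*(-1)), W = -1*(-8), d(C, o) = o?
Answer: 3229/40 ≈ 80.725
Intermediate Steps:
W = 8
v = -1 (v = 7 + (-3 - 5) = 7 - 8 = -1)
(-2994 - 235)/((v*(9 - 1*2))*W + d(62, 16)) = (-2994 - 235)/(-(9 - 1*2)*8 + 16) = -3229/(-(9 - 2)*8 + 16) = -3229/(-1*7*8 + 16) = -3229/(-7*8 + 16) = -3229/(-56 + 16) = -3229/(-40) = -3229*(-1/40) = 3229/40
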